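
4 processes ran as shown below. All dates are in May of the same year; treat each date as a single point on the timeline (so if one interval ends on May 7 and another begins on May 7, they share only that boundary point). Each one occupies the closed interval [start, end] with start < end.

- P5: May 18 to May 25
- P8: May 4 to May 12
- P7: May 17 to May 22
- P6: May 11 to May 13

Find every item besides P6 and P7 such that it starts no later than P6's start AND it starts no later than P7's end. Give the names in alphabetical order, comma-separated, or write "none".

Conditions: its start is no later than P6's start (X.start <= May 11) AND its start is no later than P7's end (X.start <= May 22).
P5: start May 18 <= May 11? ✗; start May 18 <= May 22? ✓ → no.
P8: start May 4 <= May 11? ✓; start May 4 <= May 22? ✓ → yes.
Result: P8.

P8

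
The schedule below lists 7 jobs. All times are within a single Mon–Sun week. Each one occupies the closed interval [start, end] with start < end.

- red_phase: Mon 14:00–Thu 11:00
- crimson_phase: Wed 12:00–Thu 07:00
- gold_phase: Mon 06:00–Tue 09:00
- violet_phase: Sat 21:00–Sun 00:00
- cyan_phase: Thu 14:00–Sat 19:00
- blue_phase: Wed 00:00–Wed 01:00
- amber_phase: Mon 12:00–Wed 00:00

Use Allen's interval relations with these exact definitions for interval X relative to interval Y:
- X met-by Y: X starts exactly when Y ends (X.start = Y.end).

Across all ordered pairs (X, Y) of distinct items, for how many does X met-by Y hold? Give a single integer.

Checking all 42 ordered pairs for relation 'met-by'; matching pairs in alphabetical order:
(blue_phase, amber_phase): blue_phase met-by amber_phase ✓
Count: 1.

1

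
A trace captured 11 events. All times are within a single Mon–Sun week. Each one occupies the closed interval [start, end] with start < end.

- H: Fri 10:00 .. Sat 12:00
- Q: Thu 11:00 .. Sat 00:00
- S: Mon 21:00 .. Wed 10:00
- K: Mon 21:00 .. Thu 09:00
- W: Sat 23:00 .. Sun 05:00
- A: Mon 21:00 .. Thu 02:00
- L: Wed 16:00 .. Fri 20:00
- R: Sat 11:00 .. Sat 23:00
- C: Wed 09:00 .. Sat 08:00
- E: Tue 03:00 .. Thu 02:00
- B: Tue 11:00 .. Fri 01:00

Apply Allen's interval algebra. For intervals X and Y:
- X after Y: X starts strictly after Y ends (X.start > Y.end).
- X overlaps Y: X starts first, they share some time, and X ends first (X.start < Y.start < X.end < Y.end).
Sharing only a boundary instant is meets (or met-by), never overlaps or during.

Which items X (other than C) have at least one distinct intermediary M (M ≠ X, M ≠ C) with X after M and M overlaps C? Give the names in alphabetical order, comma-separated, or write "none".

H, L, Q, R, W

Target C = [Wed 09:00, Sat 08:00].
Intermediaries M with M overlaps C: A, B, E, K, S.
Via A — items with X after A: H, Q, R, W.
Via B — items with X after B: H, R, W.
Via E — items with X after E: H, Q, R, W.
Via K — items with X after K: H, Q, R, W.
Via S — items with X after S: H, L, Q, R, W.
Union: H, L, Q, R, W.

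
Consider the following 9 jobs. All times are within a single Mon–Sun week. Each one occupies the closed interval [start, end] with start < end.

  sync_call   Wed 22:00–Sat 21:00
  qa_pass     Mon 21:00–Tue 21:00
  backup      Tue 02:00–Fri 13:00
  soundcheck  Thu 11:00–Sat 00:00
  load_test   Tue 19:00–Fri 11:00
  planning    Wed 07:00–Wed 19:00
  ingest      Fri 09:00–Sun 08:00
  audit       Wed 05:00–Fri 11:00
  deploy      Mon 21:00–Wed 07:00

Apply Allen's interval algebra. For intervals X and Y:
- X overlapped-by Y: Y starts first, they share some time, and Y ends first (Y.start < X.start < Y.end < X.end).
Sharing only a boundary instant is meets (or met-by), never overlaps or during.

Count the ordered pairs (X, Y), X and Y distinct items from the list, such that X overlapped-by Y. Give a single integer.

Checking all 72 ordered pairs for relation 'overlapped-by'; matching pairs in alphabetical order:
(audit, deploy): audit overlapped-by deploy ✓
(backup, deploy): backup overlapped-by deploy ✓
(backup, qa_pass): backup overlapped-by qa_pass ✓
(ingest, audit): ingest overlapped-by audit ✓
(ingest, backup): ingest overlapped-by backup ✓
(ingest, load_test): ingest overlapped-by load_test ✓
(ingest, soundcheck): ingest overlapped-by soundcheck ✓
(ingest, sync_call): ingest overlapped-by sync_call ✓
(load_test, deploy): load_test overlapped-by deploy ✓
(load_test, qa_pass): load_test overlapped-by qa_pass ✓
(soundcheck, audit): soundcheck overlapped-by audit ✓
(soundcheck, backup): soundcheck overlapped-by backup ✓
(soundcheck, load_test): soundcheck overlapped-by load_test ✓
(sync_call, audit): sync_call overlapped-by audit ✓
(sync_call, backup): sync_call overlapped-by backup ✓
(sync_call, load_test): sync_call overlapped-by load_test ✓
Count: 16.

16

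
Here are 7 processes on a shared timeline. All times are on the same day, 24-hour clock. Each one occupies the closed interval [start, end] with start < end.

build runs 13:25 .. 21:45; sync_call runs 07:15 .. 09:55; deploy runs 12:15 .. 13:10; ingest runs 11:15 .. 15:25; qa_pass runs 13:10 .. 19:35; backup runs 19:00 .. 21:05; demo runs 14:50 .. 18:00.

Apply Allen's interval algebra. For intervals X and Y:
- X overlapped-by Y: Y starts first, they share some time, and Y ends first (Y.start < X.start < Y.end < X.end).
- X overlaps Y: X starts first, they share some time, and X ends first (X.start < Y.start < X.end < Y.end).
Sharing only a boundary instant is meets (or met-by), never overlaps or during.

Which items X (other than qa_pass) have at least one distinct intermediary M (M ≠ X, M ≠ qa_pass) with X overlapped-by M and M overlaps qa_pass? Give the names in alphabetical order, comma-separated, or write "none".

build, demo

Target qa_pass = [13:10, 19:35].
Intermediaries M with M overlaps qa_pass: ingest.
Via ingest — items with X overlapped-by ingest: build, demo.
Union: build, demo.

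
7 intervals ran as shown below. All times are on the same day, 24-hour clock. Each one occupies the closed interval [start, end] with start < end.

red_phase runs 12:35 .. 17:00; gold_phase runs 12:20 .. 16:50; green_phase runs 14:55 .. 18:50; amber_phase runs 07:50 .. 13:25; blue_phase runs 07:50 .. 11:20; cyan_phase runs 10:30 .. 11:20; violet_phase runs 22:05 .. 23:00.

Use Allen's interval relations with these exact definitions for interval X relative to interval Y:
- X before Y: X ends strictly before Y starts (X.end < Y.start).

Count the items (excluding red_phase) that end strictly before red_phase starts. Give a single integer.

Target red_phase = [12:35, 17:00].
amber_phase [07:50, 13:25] → overlaps → no.
blue_phase [07:50, 11:20] → before → counts.
cyan_phase [10:30, 11:20] → before → counts.
gold_phase [12:20, 16:50] → overlaps → no.
green_phase [14:55, 18:50] → overlapped-by → no.
violet_phase [22:05, 23:00] → after → no.
Total: 2.

2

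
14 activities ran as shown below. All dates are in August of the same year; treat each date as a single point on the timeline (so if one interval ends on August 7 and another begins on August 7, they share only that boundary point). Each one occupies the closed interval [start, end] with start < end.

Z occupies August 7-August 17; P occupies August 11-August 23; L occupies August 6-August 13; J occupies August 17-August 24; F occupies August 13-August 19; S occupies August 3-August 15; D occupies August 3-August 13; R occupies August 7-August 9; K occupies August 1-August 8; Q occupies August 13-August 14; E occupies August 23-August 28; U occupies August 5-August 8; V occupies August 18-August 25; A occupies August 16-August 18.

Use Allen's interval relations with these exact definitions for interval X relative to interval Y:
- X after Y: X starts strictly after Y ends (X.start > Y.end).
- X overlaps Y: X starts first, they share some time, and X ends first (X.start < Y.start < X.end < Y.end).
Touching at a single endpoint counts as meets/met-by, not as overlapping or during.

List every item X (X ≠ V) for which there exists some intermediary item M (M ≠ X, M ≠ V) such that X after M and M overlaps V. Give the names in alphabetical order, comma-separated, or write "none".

Target V = [August 18, August 25].
Intermediaries M with M overlaps V: F, J, P.
Via F — items with X after F: E.
Via J — items with X after J: none.
Via P — items with X after P: none.
Union: E.

E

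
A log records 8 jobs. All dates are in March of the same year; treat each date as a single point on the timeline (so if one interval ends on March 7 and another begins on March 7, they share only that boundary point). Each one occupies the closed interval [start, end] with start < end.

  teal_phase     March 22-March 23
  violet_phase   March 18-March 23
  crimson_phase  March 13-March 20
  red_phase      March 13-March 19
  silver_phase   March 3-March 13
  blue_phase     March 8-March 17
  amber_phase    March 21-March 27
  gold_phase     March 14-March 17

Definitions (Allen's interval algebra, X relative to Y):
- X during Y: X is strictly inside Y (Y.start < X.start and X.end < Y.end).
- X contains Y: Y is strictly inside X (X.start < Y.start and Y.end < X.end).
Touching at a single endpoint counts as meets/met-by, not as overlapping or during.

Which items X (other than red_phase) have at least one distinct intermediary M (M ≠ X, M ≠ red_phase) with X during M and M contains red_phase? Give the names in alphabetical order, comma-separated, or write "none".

none

Target red_phase = [March 13, March 19].
Intermediaries M with M contains red_phase: none.
Union: none.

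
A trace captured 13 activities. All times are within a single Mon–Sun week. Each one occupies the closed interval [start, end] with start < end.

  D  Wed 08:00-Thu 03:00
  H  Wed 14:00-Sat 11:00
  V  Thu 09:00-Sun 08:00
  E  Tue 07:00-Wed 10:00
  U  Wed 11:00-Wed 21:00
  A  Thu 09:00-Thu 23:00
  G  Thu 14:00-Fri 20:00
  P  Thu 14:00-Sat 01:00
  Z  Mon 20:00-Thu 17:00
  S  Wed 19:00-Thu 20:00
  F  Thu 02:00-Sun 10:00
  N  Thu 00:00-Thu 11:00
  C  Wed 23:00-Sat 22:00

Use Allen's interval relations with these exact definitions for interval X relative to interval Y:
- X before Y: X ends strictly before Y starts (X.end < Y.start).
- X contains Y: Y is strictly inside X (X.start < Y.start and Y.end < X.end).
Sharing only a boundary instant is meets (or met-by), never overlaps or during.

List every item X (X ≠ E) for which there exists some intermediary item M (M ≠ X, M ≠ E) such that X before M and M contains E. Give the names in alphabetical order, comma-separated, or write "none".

Target E = [Tue 07:00, Wed 10:00].
Intermediaries M with M contains E: Z.
Via Z — items with X before Z: none.
Union: none.

none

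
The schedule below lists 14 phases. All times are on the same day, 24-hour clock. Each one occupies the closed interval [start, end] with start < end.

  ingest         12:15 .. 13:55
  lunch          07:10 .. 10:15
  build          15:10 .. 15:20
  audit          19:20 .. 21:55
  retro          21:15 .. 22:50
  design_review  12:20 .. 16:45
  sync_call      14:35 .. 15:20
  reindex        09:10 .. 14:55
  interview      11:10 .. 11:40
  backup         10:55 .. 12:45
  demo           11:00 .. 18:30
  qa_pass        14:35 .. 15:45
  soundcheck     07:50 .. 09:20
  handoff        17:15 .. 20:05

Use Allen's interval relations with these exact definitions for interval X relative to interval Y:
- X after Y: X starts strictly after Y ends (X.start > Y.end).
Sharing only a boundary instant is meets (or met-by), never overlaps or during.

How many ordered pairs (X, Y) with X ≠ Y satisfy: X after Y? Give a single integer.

61

Checking all 182 ordered pairs for relation 'after'; matching pairs in alphabetical order:
(audit, backup): audit after backup ✓
(audit, build): audit after build ✓
(audit, demo): audit after demo ✓
(audit, design_review): audit after design_review ✓
(audit, ingest): audit after ingest ✓
(audit, interview): audit after interview ✓
(audit, lunch): audit after lunch ✓
(audit, qa_pass): audit after qa_pass ✓
(audit, reindex): audit after reindex ✓
(audit, soundcheck): audit after soundcheck ✓
(audit, sync_call): audit after sync_call ✓
(backup, lunch): backup after lunch ✓
(backup, soundcheck): backup after soundcheck ✓
(build, backup): build after backup ✓
(build, ingest): build after ingest ✓
(build, interview): build after interview ✓
(build, lunch): build after lunch ✓
(build, reindex): build after reindex ✓
(build, soundcheck): build after soundcheck ✓
(demo, lunch): demo after lunch ✓
(demo, soundcheck): demo after soundcheck ✓
(design_review, interview): design_review after interview ✓
(design_review, lunch): design_review after lunch ✓
(design_review, soundcheck): design_review after soundcheck ✓
... plus 37 further pairs not listed.
Count: 61.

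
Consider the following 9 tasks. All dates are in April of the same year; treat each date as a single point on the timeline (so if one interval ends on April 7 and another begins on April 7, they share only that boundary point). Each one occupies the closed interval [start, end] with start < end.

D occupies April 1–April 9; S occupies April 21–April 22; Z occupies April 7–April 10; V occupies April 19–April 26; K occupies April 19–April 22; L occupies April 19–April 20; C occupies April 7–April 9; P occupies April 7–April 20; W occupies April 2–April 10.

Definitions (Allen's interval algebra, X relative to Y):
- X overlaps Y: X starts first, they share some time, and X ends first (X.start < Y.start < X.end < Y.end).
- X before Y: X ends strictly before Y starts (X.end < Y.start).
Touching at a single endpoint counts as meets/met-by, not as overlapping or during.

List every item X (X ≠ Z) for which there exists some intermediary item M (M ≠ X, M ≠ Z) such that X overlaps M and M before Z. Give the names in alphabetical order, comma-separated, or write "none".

Target Z = [April 7, April 10].
Intermediaries M with M before Z: none.
Union: none.

none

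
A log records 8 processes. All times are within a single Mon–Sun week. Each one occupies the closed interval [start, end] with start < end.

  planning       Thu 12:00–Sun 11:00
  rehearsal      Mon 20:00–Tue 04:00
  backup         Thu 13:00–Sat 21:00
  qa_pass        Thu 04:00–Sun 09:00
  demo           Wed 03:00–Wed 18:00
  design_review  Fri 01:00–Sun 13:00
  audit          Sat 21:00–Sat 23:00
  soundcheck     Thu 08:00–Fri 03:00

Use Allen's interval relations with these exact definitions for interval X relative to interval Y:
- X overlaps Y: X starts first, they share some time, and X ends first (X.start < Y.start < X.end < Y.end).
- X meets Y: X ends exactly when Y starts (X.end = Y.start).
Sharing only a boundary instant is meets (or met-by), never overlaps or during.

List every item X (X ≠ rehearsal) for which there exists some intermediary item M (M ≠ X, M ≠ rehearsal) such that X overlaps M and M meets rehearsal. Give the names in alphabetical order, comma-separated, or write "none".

none

Target rehearsal = [Mon 20:00, Tue 04:00].
Intermediaries M with M meets rehearsal: none.
Union: none.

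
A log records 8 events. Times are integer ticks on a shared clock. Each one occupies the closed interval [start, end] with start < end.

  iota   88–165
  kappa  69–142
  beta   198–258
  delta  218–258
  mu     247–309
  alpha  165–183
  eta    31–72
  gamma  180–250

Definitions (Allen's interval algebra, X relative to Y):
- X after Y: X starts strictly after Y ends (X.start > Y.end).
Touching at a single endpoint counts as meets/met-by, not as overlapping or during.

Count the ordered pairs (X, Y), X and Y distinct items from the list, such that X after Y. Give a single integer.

18

Checking all 56 ordered pairs for relation 'after'; matching pairs in alphabetical order:
(alpha, eta): alpha after eta ✓
(alpha, kappa): alpha after kappa ✓
(beta, alpha): beta after alpha ✓
(beta, eta): beta after eta ✓
(beta, iota): beta after iota ✓
(beta, kappa): beta after kappa ✓
(delta, alpha): delta after alpha ✓
(delta, eta): delta after eta ✓
(delta, iota): delta after iota ✓
(delta, kappa): delta after kappa ✓
(gamma, eta): gamma after eta ✓
(gamma, iota): gamma after iota ✓
(gamma, kappa): gamma after kappa ✓
(iota, eta): iota after eta ✓
(mu, alpha): mu after alpha ✓
(mu, eta): mu after eta ✓
(mu, iota): mu after iota ✓
(mu, kappa): mu after kappa ✓
Count: 18.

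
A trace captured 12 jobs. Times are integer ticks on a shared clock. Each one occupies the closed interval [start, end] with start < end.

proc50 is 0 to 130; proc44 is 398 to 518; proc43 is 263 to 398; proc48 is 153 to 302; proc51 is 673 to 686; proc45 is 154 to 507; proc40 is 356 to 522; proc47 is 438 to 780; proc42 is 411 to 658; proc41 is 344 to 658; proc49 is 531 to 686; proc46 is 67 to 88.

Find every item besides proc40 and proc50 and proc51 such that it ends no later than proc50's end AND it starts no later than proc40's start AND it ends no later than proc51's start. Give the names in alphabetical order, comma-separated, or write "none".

proc46

Conditions: its end is no later than proc50's end (X.end <= 130) AND its start is no later than proc40's start (X.start <= 356) AND its end is no later than proc51's start (X.end <= 673).
proc41: end 658 <= 130? ✗; start 344 <= 356? ✓; end 658 <= 673? ✓ → no.
proc42: end 658 <= 130? ✗; start 411 <= 356? ✗; end 658 <= 673? ✓ → no.
proc43: end 398 <= 130? ✗; start 263 <= 356? ✓; end 398 <= 673? ✓ → no.
proc44: end 518 <= 130? ✗; start 398 <= 356? ✗; end 518 <= 673? ✓ → no.
proc45: end 507 <= 130? ✗; start 154 <= 356? ✓; end 507 <= 673? ✓ → no.
proc46: end 88 <= 130? ✓; start 67 <= 356? ✓; end 88 <= 673? ✓ → yes.
proc47: end 780 <= 130? ✗; start 438 <= 356? ✗; end 780 <= 673? ✗ → no.
proc48: end 302 <= 130? ✗; start 153 <= 356? ✓; end 302 <= 673? ✓ → no.
proc49: end 686 <= 130? ✗; start 531 <= 356? ✗; end 686 <= 673? ✗ → no.
Result: proc46.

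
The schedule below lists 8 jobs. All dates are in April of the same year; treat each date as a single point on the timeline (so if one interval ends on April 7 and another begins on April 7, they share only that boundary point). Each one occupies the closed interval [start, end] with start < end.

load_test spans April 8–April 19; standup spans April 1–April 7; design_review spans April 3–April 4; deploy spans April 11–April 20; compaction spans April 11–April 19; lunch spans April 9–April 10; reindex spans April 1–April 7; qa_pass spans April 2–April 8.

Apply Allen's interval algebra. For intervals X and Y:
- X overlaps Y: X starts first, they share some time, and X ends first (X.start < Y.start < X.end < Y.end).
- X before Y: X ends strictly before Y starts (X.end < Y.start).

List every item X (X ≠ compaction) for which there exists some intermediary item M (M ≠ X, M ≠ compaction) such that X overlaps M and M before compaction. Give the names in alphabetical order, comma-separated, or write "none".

Target compaction = [April 11, April 19].
Intermediaries M with M before compaction: design_review, lunch, qa_pass, reindex, standup.
Via design_review — items with X overlaps design_review: none.
Via lunch — items with X overlaps lunch: none.
Via qa_pass — items with X overlaps qa_pass: reindex, standup.
Via reindex — items with X overlaps reindex: none.
Via standup — items with X overlaps standup: none.
Union: reindex, standup.

reindex, standup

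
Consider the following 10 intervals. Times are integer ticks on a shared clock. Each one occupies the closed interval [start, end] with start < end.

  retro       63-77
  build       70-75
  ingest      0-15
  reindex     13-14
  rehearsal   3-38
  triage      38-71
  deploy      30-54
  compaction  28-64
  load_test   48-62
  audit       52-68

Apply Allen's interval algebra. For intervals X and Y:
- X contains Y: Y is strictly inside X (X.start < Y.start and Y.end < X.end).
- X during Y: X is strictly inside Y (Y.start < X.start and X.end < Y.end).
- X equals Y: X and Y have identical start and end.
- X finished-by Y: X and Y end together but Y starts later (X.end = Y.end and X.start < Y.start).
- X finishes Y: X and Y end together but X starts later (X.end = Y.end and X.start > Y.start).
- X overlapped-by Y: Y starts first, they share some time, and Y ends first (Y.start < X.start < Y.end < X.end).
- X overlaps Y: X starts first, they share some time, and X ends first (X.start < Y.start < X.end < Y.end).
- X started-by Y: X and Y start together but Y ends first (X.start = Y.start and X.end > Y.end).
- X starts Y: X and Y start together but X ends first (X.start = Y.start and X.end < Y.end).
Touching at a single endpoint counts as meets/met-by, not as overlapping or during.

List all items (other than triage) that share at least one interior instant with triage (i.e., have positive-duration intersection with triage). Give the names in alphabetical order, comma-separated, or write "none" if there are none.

Target triage = [38, 71].
audit [52, 68] → during → yes.
build [70, 75] → overlapped-by → yes.
compaction [28, 64] → overlaps → yes.
deploy [30, 54] → overlaps → yes.
ingest [0, 15] → before → no.
load_test [48, 62] → during → yes.
rehearsal [3, 38] → meets → no.
reindex [13, 14] → before → no.
retro [63, 77] → overlapped-by → yes.
Result: audit, build, compaction, deploy, load_test, retro.

audit, build, compaction, deploy, load_test, retro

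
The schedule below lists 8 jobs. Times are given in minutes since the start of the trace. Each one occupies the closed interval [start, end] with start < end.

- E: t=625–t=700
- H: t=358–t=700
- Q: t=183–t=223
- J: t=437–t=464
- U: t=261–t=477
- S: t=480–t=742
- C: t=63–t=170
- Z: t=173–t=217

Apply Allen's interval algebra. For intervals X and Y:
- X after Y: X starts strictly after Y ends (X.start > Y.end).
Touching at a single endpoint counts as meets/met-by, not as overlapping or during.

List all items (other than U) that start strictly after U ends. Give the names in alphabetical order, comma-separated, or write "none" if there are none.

E, S

Target U = [t=261, t=477].
C [t=63, t=170] → before → no.
E [t=625, t=700] → after → yes.
H [t=358, t=700] → overlapped-by → no.
J [t=437, t=464] → during → no.
Q [t=183, t=223] → before → no.
S [t=480, t=742] → after → yes.
Z [t=173, t=217] → before → no.
Result: E, S.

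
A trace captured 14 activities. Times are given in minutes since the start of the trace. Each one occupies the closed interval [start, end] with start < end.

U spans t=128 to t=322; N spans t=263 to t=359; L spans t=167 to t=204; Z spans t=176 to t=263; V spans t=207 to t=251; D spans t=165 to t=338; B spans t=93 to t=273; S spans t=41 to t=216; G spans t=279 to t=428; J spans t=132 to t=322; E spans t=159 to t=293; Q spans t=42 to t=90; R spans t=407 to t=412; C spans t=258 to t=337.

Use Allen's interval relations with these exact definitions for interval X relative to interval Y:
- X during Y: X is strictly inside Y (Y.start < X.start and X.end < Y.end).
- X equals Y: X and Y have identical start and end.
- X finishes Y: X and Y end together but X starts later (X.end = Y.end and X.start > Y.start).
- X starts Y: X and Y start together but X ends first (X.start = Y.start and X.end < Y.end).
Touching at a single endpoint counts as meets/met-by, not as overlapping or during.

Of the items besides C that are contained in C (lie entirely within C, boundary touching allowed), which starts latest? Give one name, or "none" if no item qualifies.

none

Target C = [t=258, t=337].
B [t=93, t=273] → overlaps → excluded.
D [t=165, t=338] → contains → excluded.
E [t=159, t=293] → overlaps → excluded.
G [t=279, t=428] → overlapped-by → excluded.
J [t=132, t=322] → overlaps → excluded.
L [t=167, t=204] → before → excluded.
N [t=263, t=359] → overlapped-by → excluded.
Q [t=42, t=90] → before → excluded.
R [t=407, t=412] → after → excluded.
S [t=41, t=216] → before → excluded.
U [t=128, t=322] → overlaps → excluded.
V [t=207, t=251] → before → excluded.
Z [t=176, t=263] → overlaps → excluded.
No candidates → none.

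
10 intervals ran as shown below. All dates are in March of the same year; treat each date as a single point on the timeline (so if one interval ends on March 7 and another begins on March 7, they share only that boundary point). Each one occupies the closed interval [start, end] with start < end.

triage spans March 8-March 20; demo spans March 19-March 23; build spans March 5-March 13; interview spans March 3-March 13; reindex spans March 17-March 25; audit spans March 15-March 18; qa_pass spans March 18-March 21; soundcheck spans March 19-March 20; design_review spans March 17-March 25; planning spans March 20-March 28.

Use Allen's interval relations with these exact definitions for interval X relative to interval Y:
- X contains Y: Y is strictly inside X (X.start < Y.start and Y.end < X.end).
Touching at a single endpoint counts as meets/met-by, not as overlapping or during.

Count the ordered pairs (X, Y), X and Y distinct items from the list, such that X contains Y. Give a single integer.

8

Checking all 90 ordered pairs for relation 'contains'; matching pairs in alphabetical order:
(design_review, demo): design_review contains demo ✓
(design_review, qa_pass): design_review contains qa_pass ✓
(design_review, soundcheck): design_review contains soundcheck ✓
(qa_pass, soundcheck): qa_pass contains soundcheck ✓
(reindex, demo): reindex contains demo ✓
(reindex, qa_pass): reindex contains qa_pass ✓
(reindex, soundcheck): reindex contains soundcheck ✓
(triage, audit): triage contains audit ✓
Count: 8.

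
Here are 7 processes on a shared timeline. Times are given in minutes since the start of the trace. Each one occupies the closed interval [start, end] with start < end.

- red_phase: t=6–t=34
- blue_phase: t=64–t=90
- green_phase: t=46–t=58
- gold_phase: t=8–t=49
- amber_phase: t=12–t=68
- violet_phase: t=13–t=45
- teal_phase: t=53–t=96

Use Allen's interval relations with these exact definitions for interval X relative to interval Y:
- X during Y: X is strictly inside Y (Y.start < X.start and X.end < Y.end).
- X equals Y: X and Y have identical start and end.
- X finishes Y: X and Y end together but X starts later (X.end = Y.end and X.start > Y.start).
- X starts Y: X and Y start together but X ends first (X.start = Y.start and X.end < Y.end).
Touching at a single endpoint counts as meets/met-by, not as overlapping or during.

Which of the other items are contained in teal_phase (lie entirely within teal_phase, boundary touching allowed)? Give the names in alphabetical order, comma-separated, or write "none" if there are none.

blue_phase

Target teal_phase = [t=53, t=96].
amber_phase [t=12, t=68] → overlaps → no.
blue_phase [t=64, t=90] → during → yes.
gold_phase [t=8, t=49] → before → no.
green_phase [t=46, t=58] → overlaps → no.
red_phase [t=6, t=34] → before → no.
violet_phase [t=13, t=45] → before → no.
Result: blue_phase.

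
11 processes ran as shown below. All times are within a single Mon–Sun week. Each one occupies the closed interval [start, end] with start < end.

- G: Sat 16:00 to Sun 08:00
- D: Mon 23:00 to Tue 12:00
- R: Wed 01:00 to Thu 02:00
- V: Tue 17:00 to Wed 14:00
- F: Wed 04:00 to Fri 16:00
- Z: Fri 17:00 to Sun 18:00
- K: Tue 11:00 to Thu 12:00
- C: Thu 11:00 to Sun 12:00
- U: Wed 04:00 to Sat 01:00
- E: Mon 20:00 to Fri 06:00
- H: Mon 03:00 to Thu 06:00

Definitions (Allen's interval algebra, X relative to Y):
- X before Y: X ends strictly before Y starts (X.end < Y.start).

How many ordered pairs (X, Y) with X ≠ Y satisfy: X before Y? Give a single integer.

Checking all 110 ordered pairs for relation 'before'; matching pairs in alphabetical order:
(D, C): D before C ✓
(D, F): D before F ✓
(D, G): D before G ✓
(D, R): D before R ✓
(D, U): D before U ✓
(D, V): D before V ✓
(D, Z): D before Z ✓
(E, G): E before G ✓
(E, Z): E before Z ✓
(F, G): F before G ✓
(F, Z): F before Z ✓
(H, C): H before C ✓
(H, G): H before G ✓
(H, Z): H before Z ✓
(K, G): K before G ✓
(K, Z): K before Z ✓
(R, C): R before C ✓
(R, G): R before G ✓
(R, Z): R before Z ✓
(U, G): U before G ✓
(V, C): V before C ✓
(V, G): V before G ✓
(V, Z): V before Z ✓
Count: 23.

23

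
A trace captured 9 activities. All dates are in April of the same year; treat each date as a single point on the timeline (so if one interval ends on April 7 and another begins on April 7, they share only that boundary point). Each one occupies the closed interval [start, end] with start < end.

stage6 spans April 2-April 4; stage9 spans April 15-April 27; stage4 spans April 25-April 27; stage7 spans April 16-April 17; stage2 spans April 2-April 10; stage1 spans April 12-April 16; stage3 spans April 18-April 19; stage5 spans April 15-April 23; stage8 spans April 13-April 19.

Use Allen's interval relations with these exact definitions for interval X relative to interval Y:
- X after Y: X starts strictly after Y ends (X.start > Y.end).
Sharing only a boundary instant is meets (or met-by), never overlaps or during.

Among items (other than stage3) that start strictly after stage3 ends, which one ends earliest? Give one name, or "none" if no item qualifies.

stage4

Target stage3 = [April 18, April 19].
stage1 [April 12, April 16] → before → excluded.
stage2 [April 2, April 10] → before → excluded.
stage4 [April 25, April 27] → after → candidate.
stage5 [April 15, April 23] → contains → excluded.
stage6 [April 2, April 4] → before → excluded.
stage7 [April 16, April 17] → before → excluded.
stage8 [April 13, April 19] → finished-by → excluded.
stage9 [April 15, April 27] → contains → excluded.
Among candidates, earliest end is April 27 → stage4.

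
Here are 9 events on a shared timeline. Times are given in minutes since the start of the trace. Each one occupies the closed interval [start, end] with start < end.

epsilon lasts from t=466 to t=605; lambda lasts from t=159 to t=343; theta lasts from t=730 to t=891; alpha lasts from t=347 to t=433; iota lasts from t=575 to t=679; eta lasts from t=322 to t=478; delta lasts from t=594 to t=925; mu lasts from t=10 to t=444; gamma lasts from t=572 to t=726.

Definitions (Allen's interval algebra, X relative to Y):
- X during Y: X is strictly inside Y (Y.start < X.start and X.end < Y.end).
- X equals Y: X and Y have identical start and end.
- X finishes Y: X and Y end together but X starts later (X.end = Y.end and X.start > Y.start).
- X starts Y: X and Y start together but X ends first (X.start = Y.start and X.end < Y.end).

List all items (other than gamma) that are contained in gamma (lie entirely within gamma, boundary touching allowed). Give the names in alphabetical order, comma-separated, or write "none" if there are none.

iota

Target gamma = [t=572, t=726].
alpha [t=347, t=433] → before → no.
delta [t=594, t=925] → overlapped-by → no.
epsilon [t=466, t=605] → overlaps → no.
eta [t=322, t=478] → before → no.
iota [t=575, t=679] → during → yes.
lambda [t=159, t=343] → before → no.
mu [t=10, t=444] → before → no.
theta [t=730, t=891] → after → no.
Result: iota.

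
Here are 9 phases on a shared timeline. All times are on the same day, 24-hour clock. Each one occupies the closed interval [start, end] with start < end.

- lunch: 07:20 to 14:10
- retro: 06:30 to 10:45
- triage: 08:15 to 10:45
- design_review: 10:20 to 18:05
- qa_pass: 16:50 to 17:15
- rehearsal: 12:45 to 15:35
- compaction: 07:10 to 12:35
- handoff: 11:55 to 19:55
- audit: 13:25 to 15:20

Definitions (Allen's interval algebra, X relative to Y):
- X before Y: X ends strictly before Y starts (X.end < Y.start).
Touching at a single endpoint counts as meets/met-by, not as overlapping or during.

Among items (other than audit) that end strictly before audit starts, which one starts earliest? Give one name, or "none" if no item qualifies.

retro

Target audit = [13:25, 15:20].
compaction [07:10, 12:35] → before → candidate.
design_review [10:20, 18:05] → contains → excluded.
handoff [11:55, 19:55] → contains → excluded.
lunch [07:20, 14:10] → overlaps → excluded.
qa_pass [16:50, 17:15] → after → excluded.
rehearsal [12:45, 15:35] → contains → excluded.
retro [06:30, 10:45] → before → candidate.
triage [08:15, 10:45] → before → candidate.
Among candidates, earliest start is 06:30 → retro.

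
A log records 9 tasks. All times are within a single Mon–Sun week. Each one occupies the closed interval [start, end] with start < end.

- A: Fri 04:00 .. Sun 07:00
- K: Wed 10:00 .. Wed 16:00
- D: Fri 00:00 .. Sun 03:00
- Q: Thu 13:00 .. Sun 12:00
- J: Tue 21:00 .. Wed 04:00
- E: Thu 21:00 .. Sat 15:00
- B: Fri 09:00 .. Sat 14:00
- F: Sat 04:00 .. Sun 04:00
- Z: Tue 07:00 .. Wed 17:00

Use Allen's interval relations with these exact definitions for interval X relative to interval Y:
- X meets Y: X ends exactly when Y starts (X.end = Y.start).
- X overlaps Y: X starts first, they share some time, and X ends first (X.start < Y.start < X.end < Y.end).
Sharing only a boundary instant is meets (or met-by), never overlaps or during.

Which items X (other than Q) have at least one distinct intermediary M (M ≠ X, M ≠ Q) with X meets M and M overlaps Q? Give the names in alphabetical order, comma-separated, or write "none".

Target Q = [Thu 13:00, Sun 12:00].
Intermediaries M with M overlaps Q: none.
Union: none.

none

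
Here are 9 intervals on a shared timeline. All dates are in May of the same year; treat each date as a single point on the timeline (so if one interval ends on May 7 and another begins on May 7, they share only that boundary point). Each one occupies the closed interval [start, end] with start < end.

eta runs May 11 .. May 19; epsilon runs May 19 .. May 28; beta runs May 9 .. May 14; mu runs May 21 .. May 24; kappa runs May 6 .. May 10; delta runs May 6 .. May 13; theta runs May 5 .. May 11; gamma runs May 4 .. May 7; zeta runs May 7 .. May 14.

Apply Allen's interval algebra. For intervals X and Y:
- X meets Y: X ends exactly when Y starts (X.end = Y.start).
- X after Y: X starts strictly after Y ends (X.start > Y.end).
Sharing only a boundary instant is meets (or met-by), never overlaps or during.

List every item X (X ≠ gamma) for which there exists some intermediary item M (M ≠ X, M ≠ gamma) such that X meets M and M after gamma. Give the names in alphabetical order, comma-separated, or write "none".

Target gamma = [May 4, May 7].
Intermediaries M with M after gamma: beta, epsilon, eta, mu.
Via beta — items with X meets beta: none.
Via epsilon — items with X meets epsilon: eta.
Via eta — items with X meets eta: theta.
Via mu — items with X meets mu: none.
Union: eta, theta.

eta, theta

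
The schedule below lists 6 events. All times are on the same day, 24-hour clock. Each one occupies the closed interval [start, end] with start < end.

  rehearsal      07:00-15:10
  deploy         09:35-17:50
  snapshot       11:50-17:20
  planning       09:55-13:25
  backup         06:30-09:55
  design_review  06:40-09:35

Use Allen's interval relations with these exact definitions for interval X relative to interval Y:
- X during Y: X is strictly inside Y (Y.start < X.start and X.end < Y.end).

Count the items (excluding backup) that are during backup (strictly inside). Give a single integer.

Target backup = [06:30, 09:55].
deploy [09:35, 17:50] → overlapped-by → no.
design_review [06:40, 09:35] → during → counts.
planning [09:55, 13:25] → met-by → no.
rehearsal [07:00, 15:10] → overlapped-by → no.
snapshot [11:50, 17:20] → after → no.
Total: 1.

1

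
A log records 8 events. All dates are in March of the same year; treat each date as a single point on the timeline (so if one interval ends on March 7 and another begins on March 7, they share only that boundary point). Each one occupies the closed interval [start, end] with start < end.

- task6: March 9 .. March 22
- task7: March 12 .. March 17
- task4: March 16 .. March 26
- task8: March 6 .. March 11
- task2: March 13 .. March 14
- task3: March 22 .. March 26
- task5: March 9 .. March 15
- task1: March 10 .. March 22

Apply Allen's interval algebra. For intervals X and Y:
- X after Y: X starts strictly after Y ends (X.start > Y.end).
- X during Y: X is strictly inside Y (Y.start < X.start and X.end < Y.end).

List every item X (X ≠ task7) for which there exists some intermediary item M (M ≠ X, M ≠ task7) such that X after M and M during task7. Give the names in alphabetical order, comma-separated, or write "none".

Target task7 = [March 12, March 17].
Intermediaries M with M during task7: task2.
Via task2 — items with X after task2: task3, task4.
Union: task3, task4.

task3, task4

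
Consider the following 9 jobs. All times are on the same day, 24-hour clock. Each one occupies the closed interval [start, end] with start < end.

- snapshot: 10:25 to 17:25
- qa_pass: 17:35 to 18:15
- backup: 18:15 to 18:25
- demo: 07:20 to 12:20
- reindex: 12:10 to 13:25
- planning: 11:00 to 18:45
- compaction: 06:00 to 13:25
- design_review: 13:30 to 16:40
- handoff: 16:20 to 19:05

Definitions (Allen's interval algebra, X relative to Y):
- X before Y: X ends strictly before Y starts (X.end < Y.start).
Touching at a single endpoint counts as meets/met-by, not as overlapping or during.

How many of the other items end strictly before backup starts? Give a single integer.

5

Target backup = [18:15, 18:25].
compaction [06:00, 13:25] → before → counts.
demo [07:20, 12:20] → before → counts.
design_review [13:30, 16:40] → before → counts.
handoff [16:20, 19:05] → contains → no.
planning [11:00, 18:45] → contains → no.
qa_pass [17:35, 18:15] → meets → no.
reindex [12:10, 13:25] → before → counts.
snapshot [10:25, 17:25] → before → counts.
Total: 5.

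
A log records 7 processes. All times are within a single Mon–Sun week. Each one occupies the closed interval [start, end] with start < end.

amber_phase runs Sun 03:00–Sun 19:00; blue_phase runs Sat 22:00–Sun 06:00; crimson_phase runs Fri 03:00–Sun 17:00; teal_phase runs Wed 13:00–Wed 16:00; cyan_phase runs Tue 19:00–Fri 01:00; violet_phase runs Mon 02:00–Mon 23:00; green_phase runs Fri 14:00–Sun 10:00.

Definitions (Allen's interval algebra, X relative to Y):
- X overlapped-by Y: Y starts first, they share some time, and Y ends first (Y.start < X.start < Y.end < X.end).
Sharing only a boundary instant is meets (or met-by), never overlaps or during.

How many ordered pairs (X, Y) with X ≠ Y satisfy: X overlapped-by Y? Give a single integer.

3

Checking all 42 ordered pairs for relation 'overlapped-by'; matching pairs in alphabetical order:
(amber_phase, blue_phase): amber_phase overlapped-by blue_phase ✓
(amber_phase, crimson_phase): amber_phase overlapped-by crimson_phase ✓
(amber_phase, green_phase): amber_phase overlapped-by green_phase ✓
Count: 3.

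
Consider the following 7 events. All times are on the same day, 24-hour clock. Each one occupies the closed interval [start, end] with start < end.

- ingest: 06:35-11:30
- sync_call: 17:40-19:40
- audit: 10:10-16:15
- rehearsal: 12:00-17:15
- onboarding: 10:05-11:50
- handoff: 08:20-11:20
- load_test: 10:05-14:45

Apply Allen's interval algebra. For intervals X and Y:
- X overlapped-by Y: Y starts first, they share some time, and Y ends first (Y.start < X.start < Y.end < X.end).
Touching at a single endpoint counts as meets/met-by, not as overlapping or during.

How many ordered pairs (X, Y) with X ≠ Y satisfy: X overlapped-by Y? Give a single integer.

Checking all 42 ordered pairs for relation 'overlapped-by'; matching pairs in alphabetical order:
(audit, handoff): audit overlapped-by handoff ✓
(audit, ingest): audit overlapped-by ingest ✓
(audit, load_test): audit overlapped-by load_test ✓
(audit, onboarding): audit overlapped-by onboarding ✓
(load_test, handoff): load_test overlapped-by handoff ✓
(load_test, ingest): load_test overlapped-by ingest ✓
(onboarding, handoff): onboarding overlapped-by handoff ✓
(onboarding, ingest): onboarding overlapped-by ingest ✓
(rehearsal, audit): rehearsal overlapped-by audit ✓
(rehearsal, load_test): rehearsal overlapped-by load_test ✓
Count: 10.

10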